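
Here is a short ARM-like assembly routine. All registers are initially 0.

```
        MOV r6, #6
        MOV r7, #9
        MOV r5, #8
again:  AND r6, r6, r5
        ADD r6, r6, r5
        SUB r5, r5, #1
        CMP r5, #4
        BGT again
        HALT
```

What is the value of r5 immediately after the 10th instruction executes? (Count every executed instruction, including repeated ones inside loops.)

r6=6
r7=9
r5=8
r6=6&8=0
r6=0+8=8
r5=8-1=7
CMP r5, #4  (cmp 7,4)
BGT again: taken
r6=8&7=0
r6=0+7=7
After step 10: r5 = 7.

7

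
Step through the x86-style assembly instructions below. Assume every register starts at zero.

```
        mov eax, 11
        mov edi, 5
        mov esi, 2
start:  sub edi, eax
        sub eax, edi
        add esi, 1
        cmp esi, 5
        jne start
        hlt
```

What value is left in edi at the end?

mov eax, 11 → eax=11
mov edi, 5 → edi=5
mov esi, 2 → esi=2
sub edi, eax → edi=5-11=-6
sub eax, edi → eax=11-(-6)=17
add esi, 1 → esi=2+1=3
cmp esi, 5  (cmp 3,5)
jne start: taken
sub edi, eax → edi=(-6)-17=-23
sub eax, edi → eax=17-(-23)=40
add esi, 1 → esi=3+1=4
cmp esi, 5  (cmp 4,5)
jne start: taken
sub edi, eax → edi=(-23)-40=-63
sub eax, edi → eax=40-(-63)=103
add esi, 1 → esi=4+1=5
cmp esi, 5  (cmp 5,5)
jne start: not taken
halt.

-63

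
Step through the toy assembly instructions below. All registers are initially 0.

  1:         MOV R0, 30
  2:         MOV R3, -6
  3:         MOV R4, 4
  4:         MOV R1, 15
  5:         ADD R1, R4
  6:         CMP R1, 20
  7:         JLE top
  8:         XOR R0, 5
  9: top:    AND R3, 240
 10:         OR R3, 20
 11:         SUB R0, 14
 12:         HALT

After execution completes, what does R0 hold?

16

MOV R0, 30 → R0=30
MOV R3, -6 → R3=-6
MOV R4, 4 → R4=4
MOV R1, 15 → R1=15
ADD R1, R4 → R1=15+4=19
CMP R1, 20  (cmp 19,20)
JLE top: taken
AND R3, 240 → R3=(-6)&240=240
OR R3, 20 → R3=240|20=244
SUB R0, 14 → R0=30-14=16
halt.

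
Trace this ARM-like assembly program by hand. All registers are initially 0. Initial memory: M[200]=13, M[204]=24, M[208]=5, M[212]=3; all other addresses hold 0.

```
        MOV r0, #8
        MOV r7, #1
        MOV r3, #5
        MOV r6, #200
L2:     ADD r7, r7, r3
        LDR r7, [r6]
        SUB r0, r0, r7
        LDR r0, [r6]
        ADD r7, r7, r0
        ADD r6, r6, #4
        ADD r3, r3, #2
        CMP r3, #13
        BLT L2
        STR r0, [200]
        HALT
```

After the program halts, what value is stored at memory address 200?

3

MOV r0, #8 → r0=8
MOV r7, #1 → r7=1
MOV r3, #5 → r3=5
MOV r6, #200 → r6=200
ADD r7, r7, r3 → r7=1+5=6
LDR r7, [r6] → r7=M[200]=13
SUB r0, r0, r7 → r0=8-13=-5
LDR r0, [r6] → r0=M[200]=13
ADD r7, r7, r0 → r7=13+13=26
ADD r6, r6, #4 → r6=200+4=204
ADD r3, r3, #2 → r3=5+2=7
CMP r3, #13  (cmp 7,13)
BLT L2: taken
ADD r7, r7, r3 → r7=26+7=33
LDR r7, [r6] → r7=M[204]=24
SUB r0, r0, r7 → r0=13-24=-11
LDR r0, [r6] → r0=M[204]=24
ADD r7, r7, r0 → r7=24+24=48
ADD r6, r6, #4 → r6=204+4=208
ADD r3, r3, #2 → r3=7+2=9
CMP r3, #13  (cmp 9,13)
BLT L2: taken
ADD r7, r7, r3 → r7=48+9=57
LDR r7, [r6] → r7=M[208]=5
SUB r0, r0, r7 → r0=24-5=19
LDR r0, [r6] → r0=M[208]=5
ADD r7, r7, r0 → r7=5+5=10
ADD r6, r6, #4 → r6=208+4=212
ADD r3, r3, #2 → r3=9+2=11
CMP r3, #13  (cmp 11,13)
BLT L2: taken
ADD r7, r7, r3 → r7=10+11=21
LDR r7, [r6] → r7=M[212]=3
SUB r0, r0, r7 → r0=5-3=2
LDR r0, [r6] → r0=M[212]=3
ADD r7, r7, r0 → r7=3+3=6
ADD r6, r6, #4 → r6=212+4=216
ADD r3, r3, #2 → r3=11+2=13
CMP r3, #13  (cmp 13,13)
BLT L2: not taken
STR r0, [200] → M[200]=3
halt.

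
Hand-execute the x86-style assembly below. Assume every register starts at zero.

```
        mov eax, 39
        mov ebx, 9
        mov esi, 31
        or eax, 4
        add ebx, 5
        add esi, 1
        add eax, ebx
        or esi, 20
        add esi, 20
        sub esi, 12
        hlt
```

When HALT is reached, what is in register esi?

60

eax=39
ebx=9
esi=31
eax=39|4=39
ebx=9+5=14
esi=31+1=32
eax=39+14=53
esi=32|20=52
esi=52+20=72
esi=72-12=60
halt.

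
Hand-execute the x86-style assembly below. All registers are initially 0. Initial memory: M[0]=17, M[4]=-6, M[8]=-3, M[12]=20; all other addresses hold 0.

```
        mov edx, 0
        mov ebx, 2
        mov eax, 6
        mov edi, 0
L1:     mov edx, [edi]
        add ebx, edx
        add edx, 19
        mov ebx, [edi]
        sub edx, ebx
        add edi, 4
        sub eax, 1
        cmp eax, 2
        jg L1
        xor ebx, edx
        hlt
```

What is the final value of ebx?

7

edx=0
ebx=2
eax=6
edi=0
edx=M[0]=17
ebx=2+17=19
edx=17+19=36
ebx=M[0]=17
edx=36-17=19
edi=0+4=4
eax=6-1=5
cmp eax, 2  (cmp 5,2)
jg L1: taken
edx=M[4]=-6
ebx=17+(-6)=11
edx=(-6)+19=13
ebx=M[4]=-6
edx=13-(-6)=19
edi=4+4=8
eax=5-1=4
cmp eax, 2  (cmp 4,2)
jg L1: taken
edx=M[8]=-3
ebx=(-6)+(-3)=-9
edx=(-3)+19=16
ebx=M[8]=-3
edx=16-(-3)=19
edi=8+4=12
eax=4-1=3
cmp eax, 2  (cmp 3,2)
jg L1: taken
edx=M[12]=20
ebx=(-3)+20=17
edx=20+19=39
ebx=M[12]=20
edx=39-20=19
edi=12+4=16
eax=3-1=2
cmp eax, 2  (cmp 2,2)
jg L1: not taken
ebx=20^19=7
halt.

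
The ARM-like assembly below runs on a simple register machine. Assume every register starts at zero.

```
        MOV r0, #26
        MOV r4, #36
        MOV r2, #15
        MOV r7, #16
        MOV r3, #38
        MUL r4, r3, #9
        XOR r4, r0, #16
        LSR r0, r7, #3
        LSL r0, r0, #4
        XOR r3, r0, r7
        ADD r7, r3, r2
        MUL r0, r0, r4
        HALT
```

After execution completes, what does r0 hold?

MOV r0, #26 → r0=26
MOV r4, #36 → r4=36
MOV r2, #15 → r2=15
MOV r7, #16 → r7=16
MOV r3, #38 → r3=38
MUL r4, r3, #9 → r4=38*9=342
XOR r4, r0, #16 → r4=26^16=10
LSR r0, r7, #3 → r0=16>>3=2
LSL r0, r0, #4 → r0=2<<4=32
XOR r3, r0, r7 → r3=32^16=48
ADD r7, r3, r2 → r7=48+15=63
MUL r0, r0, r4 → r0=32*10=320
halt.

320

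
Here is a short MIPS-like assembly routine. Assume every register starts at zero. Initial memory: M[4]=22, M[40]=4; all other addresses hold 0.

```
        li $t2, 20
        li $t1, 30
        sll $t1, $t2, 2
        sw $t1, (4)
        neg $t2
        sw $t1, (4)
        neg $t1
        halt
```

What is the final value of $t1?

after li $t2, 20: $t2=20
after li $t1, 30: $t1=30
after sll $t1, $t2, 2: $t1=20<<2=80
sw $t1, (4) → M[4]=80
after neg $t2: $t2=-(20)=-20
sw $t1, (4) → M[4]=80
after neg $t1: $t1=-(80)=-80
halt.

-80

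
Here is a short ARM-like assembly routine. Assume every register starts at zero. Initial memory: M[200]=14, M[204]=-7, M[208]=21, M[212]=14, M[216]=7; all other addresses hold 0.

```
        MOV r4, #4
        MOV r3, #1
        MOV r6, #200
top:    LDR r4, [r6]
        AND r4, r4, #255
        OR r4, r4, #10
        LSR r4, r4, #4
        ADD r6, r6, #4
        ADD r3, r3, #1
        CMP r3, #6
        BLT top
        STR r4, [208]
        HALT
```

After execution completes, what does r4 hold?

after MOV r4, #4: r4=4
after MOV r3, #1: r3=1
after MOV r6, #200: r6=200
after LDR r4, [r6]: r4=M[200]=14
after AND r4, r4, #255: r4=14&255=14
after OR r4, r4, #10: r4=14|10=14
after LSR r4, r4, #4: r4=14>>4=0
after ADD r6, r6, #4: r6=200+4=204
after ADD r3, r3, #1: r3=1+1=2
CMP r3, #6  (cmp 2,6)
BLT top: taken
after LDR r4, [r6]: r4=M[204]=-7
after AND r4, r4, #255: r4=(-7)&255=249
after OR r4, r4, #10: r4=249|10=251
after LSR r4, r4, #4: r4=251>>4=15
after ADD r6, r6, #4: r6=204+4=208
after ADD r3, r3, #1: r3=2+1=3
CMP r3, #6  (cmp 3,6)
BLT top: taken
after LDR r4, [r6]: r4=M[208]=21
after AND r4, r4, #255: r4=21&255=21
after OR r4, r4, #10: r4=21|10=31
after LSR r4, r4, #4: r4=31>>4=1
after ADD r6, r6, #4: r6=208+4=212
after ADD r3, r3, #1: r3=3+1=4
CMP r3, #6  (cmp 4,6)
BLT top: taken
after LDR r4, [r6]: r4=M[212]=14
after AND r4, r4, #255: r4=14&255=14
after OR r4, r4, #10: r4=14|10=14
after LSR r4, r4, #4: r4=14>>4=0
after ADD r6, r6, #4: r6=212+4=216
after ADD r3, r3, #1: r3=4+1=5
CMP r3, #6  (cmp 5,6)
BLT top: taken
after LDR r4, [r6]: r4=M[216]=7
after AND r4, r4, #255: r4=7&255=7
after OR r4, r4, #10: r4=7|10=15
after LSR r4, r4, #4: r4=15>>4=0
after ADD r6, r6, #4: r6=216+4=220
after ADD r3, r3, #1: r3=5+1=6
CMP r3, #6  (cmp 6,6)
BLT top: not taken
STR r4, [208] → M[208]=0
halt.

0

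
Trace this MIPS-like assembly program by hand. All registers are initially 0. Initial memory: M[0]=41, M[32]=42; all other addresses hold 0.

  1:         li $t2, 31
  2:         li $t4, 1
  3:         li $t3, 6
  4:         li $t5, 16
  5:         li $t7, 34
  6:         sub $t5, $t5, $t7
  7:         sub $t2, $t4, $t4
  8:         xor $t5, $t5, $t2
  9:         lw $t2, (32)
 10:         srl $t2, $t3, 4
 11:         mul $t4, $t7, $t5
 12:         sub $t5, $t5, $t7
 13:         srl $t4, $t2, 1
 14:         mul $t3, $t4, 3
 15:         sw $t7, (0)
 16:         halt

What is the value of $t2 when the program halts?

0

$t2=31
$t4=1
$t3=6
$t5=16
$t7=34
$t5=16-34=-18
$t2=1-1=0
$t5=(-18)^0=-18
$t2=M[32]=42
$t2=6>>4=0
$t4=34*(-18)=-612
$t5=(-18)-34=-52
$t4=0>>1=0
$t3=0*3=0
sw $t7, (0) → M[0]=34
halt.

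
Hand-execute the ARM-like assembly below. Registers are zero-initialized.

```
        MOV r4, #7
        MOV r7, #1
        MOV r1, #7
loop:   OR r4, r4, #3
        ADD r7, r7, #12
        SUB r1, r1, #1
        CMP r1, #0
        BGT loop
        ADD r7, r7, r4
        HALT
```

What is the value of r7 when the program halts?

92

r4=7
r7=1
r1=7
r4=7|3=7
r7=1+12=13
r1=7-1=6
CMP r1, #0  (cmp 6,0)
BGT loop: taken
r4=7|3=7
r7=13+12=25
r1=6-1=5
CMP r1, #0  (cmp 5,0)
BGT loop: taken
r4=7|3=7
r7=25+12=37
r1=5-1=4
CMP r1, #0  (cmp 4,0)
BGT loop: taken
r4=7|3=7
r7=37+12=49
r1=4-1=3
CMP r1, #0  (cmp 3,0)
BGT loop: taken
r4=7|3=7
r7=49+12=61
r1=3-1=2
CMP r1, #0  (cmp 2,0)
BGT loop: taken
r4=7|3=7
r7=61+12=73
r1=2-1=1
CMP r1, #0  (cmp 1,0)
BGT loop: taken
r4=7|3=7
r7=73+12=85
r1=1-1=0
CMP r1, #0  (cmp 0,0)
BGT loop: not taken
r7=85+7=92
halt.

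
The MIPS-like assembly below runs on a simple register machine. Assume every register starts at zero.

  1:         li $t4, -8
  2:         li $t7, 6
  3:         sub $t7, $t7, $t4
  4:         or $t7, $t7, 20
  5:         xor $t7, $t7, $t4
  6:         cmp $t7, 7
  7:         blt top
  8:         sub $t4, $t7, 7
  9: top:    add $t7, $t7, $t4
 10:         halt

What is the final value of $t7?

-34

after li $t4, -8: $t4=-8
after li $t7, 6: $t7=6
after sub $t7, $t7, $t4: $t7=6-(-8)=14
after or $t7, $t7, 20: $t7=14|20=30
after xor $t7, $t7, $t4: $t7=30^(-8)=-26
cmp $t7, 7  (cmp -26,7)
blt top: taken
after add $t7, $t7, $t4: $t7=(-26)+(-8)=-34
halt.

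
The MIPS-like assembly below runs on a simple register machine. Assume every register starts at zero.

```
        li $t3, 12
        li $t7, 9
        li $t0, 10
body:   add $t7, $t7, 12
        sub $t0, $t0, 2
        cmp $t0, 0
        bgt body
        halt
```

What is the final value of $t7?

$t3=12
$t7=9
$t0=10
$t7=9+12=21
$t0=10-2=8
cmp $t0, 0  (cmp 8,0)
bgt body: taken
$t7=21+12=33
$t0=8-2=6
cmp $t0, 0  (cmp 6,0)
bgt body: taken
$t7=33+12=45
$t0=6-2=4
cmp $t0, 0  (cmp 4,0)
bgt body: taken
$t7=45+12=57
$t0=4-2=2
cmp $t0, 0  (cmp 2,0)
bgt body: taken
$t7=57+12=69
$t0=2-2=0
cmp $t0, 0  (cmp 0,0)
bgt body: not taken
halt.

69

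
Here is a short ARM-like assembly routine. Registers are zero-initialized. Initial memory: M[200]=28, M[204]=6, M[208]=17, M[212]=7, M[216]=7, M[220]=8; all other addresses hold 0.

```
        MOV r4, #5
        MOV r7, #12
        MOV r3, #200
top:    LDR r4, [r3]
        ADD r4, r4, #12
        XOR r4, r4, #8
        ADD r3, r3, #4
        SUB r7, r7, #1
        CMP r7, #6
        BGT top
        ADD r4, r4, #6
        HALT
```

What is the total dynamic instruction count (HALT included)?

47

MOV r4, #5 → r4=5
MOV r7, #12 → r7=12
MOV r3, #200 → r3=200
LDR r4, [r3] → r4=M[200]=28
ADD r4, r4, #12 → r4=28+12=40
XOR r4, r4, #8 → r4=40^8=32
ADD r3, r3, #4 → r3=200+4=204
SUB r7, r7, #1 → r7=12-1=11
CMP r7, #6  (cmp 11,6)
BGT top: taken
LDR r4, [r3] → r4=M[204]=6
ADD r4, r4, #12 → r4=6+12=18
XOR r4, r4, #8 → r4=18^8=26
ADD r3, r3, #4 → r3=204+4=208
SUB r7, r7, #1 → r7=11-1=10
CMP r7, #6  (cmp 10,6)
BGT top: taken
LDR r4, [r3] → r4=M[208]=17
ADD r4, r4, #12 → r4=17+12=29
XOR r4, r4, #8 → r4=29^8=21
ADD r3, r3, #4 → r3=208+4=212
SUB r7, r7, #1 → r7=10-1=9
CMP r7, #6  (cmp 9,6)
BGT top: taken
LDR r4, [r3] → r4=M[212]=7
ADD r4, r4, #12 → r4=7+12=19
XOR r4, r4, #8 → r4=19^8=27
ADD r3, r3, #4 → r3=212+4=216
SUB r7, r7, #1 → r7=9-1=8
CMP r7, #6  (cmp 8,6)
BGT top: taken
LDR r4, [r3] → r4=M[216]=7
ADD r4, r4, #12 → r4=7+12=19
XOR r4, r4, #8 → r4=19^8=27
ADD r3, r3, #4 → r3=216+4=220
SUB r7, r7, #1 → r7=8-1=7
CMP r7, #6  (cmp 7,6)
BGT top: taken
LDR r4, [r3] → r4=M[220]=8
ADD r4, r4, #12 → r4=8+12=20
XOR r4, r4, #8 → r4=20^8=28
ADD r3, r3, #4 → r3=220+4=224
SUB r7, r7, #1 → r7=7-1=6
CMP r7, #6  (cmp 6,6)
BGT top: not taken
ADD r4, r4, #6 → r4=28+6=34
halt.
Total executed instructions: 47.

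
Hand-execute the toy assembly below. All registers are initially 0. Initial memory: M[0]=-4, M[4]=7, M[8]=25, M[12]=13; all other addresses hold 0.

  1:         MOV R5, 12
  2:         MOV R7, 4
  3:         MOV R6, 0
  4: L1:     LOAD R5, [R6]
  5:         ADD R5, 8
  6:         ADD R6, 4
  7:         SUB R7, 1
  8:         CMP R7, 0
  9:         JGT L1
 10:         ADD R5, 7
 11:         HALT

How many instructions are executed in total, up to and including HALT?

after MOV R5, 12: R5=12
after MOV R7, 4: R7=4
after MOV R6, 0: R6=0
after LOAD R5, [R6]: R5=M[0]=-4
after ADD R5, 8: R5=(-4)+8=4
after ADD R6, 4: R6=0+4=4
after SUB R7, 1: R7=4-1=3
CMP R7, 0  (cmp 3,0)
JGT L1: taken
after LOAD R5, [R6]: R5=M[4]=7
after ADD R5, 8: R5=7+8=15
after ADD R6, 4: R6=4+4=8
after SUB R7, 1: R7=3-1=2
CMP R7, 0  (cmp 2,0)
JGT L1: taken
after LOAD R5, [R6]: R5=M[8]=25
after ADD R5, 8: R5=25+8=33
after ADD R6, 4: R6=8+4=12
after SUB R7, 1: R7=2-1=1
CMP R7, 0  (cmp 1,0)
JGT L1: taken
after LOAD R5, [R6]: R5=M[12]=13
after ADD R5, 8: R5=13+8=21
after ADD R6, 4: R6=12+4=16
after SUB R7, 1: R7=1-1=0
CMP R7, 0  (cmp 0,0)
JGT L1: not taken
after ADD R5, 7: R5=21+7=28
halt.
Total executed instructions: 29.

29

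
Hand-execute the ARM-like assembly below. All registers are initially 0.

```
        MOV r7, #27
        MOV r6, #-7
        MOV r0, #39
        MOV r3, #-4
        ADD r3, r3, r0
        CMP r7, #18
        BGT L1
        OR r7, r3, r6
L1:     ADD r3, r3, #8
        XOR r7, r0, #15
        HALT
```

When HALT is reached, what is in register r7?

40

r7=27
r6=-7
r0=39
r3=-4
r3=(-4)+39=35
CMP r7, #18  (cmp 27,18)
BGT L1: taken
r3=35+8=43
r7=39^15=40
halt.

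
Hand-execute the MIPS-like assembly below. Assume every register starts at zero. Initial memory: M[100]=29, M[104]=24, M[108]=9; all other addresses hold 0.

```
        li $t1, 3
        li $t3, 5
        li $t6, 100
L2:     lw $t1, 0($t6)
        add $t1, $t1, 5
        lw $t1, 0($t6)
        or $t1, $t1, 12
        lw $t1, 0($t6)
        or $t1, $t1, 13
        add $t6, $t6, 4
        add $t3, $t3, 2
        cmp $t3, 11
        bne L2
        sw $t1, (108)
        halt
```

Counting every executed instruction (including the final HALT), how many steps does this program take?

$t1=3
$t3=5
$t6=100
$t1=M[100]=29
$t1=29+5=34
$t1=M[100]=29
$t1=29|12=29
$t1=M[100]=29
$t1=29|13=29
$t6=100+4=104
$t3=5+2=7
cmp $t3, 11  (cmp 7,11)
bne L2: taken
$t1=M[104]=24
$t1=24+5=29
$t1=M[104]=24
$t1=24|12=28
$t1=M[104]=24
$t1=24|13=29
$t6=104+4=108
$t3=7+2=9
cmp $t3, 11  (cmp 9,11)
bne L2: taken
$t1=M[108]=9
$t1=9+5=14
$t1=M[108]=9
$t1=9|12=13
$t1=M[108]=9
$t1=9|13=13
$t6=108+4=112
$t3=9+2=11
cmp $t3, 11  (cmp 11,11)
bne L2: not taken
sw $t1, (108) → M[108]=13
halt.
Total executed instructions: 35.

35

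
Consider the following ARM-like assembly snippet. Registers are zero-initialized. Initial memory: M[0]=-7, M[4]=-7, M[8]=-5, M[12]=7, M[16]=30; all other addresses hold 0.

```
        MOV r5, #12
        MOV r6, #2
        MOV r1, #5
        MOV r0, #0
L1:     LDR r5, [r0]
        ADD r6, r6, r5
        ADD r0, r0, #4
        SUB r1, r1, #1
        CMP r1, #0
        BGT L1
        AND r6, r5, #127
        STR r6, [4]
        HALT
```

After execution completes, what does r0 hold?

20

MOV r5, #12 → r5=12
MOV r6, #2 → r6=2
MOV r1, #5 → r1=5
MOV r0, #0 → r0=0
LDR r5, [r0] → r5=M[0]=-7
ADD r6, r6, r5 → r6=2+(-7)=-5
ADD r0, r0, #4 → r0=0+4=4
SUB r1, r1, #1 → r1=5-1=4
CMP r1, #0  (cmp 4,0)
BGT L1: taken
LDR r5, [r0] → r5=M[4]=-7
ADD r6, r6, r5 → r6=(-5)+(-7)=-12
ADD r0, r0, #4 → r0=4+4=8
SUB r1, r1, #1 → r1=4-1=3
CMP r1, #0  (cmp 3,0)
BGT L1: taken
LDR r5, [r0] → r5=M[8]=-5
ADD r6, r6, r5 → r6=(-12)+(-5)=-17
ADD r0, r0, #4 → r0=8+4=12
SUB r1, r1, #1 → r1=3-1=2
CMP r1, #0  (cmp 2,0)
BGT L1: taken
LDR r5, [r0] → r5=M[12]=7
ADD r6, r6, r5 → r6=(-17)+7=-10
ADD r0, r0, #4 → r0=12+4=16
SUB r1, r1, #1 → r1=2-1=1
CMP r1, #0  (cmp 1,0)
BGT L1: taken
LDR r5, [r0] → r5=M[16]=30
ADD r6, r6, r5 → r6=(-10)+30=20
ADD r0, r0, #4 → r0=16+4=20
SUB r1, r1, #1 → r1=1-1=0
CMP r1, #0  (cmp 0,0)
BGT L1: not taken
AND r6, r5, #127 → r6=30&127=30
STR r6, [4] → M[4]=30
halt.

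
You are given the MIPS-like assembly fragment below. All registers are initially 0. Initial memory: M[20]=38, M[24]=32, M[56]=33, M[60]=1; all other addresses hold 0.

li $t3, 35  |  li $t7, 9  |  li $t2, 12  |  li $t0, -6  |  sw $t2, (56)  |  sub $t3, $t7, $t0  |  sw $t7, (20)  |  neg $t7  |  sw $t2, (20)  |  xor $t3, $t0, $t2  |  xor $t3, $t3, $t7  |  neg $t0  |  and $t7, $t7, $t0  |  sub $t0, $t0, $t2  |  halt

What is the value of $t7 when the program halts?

6

after li $t3, 35: $t3=35
after li $t7, 9: $t7=9
after li $t2, 12: $t2=12
after li $t0, -6: $t0=-6
sw $t2, (56) → M[56]=12
after sub $t3, $t7, $t0: $t3=9-(-6)=15
sw $t7, (20) → M[20]=9
after neg $t7: $t7=-(9)=-9
sw $t2, (20) → M[20]=12
after xor $t3, $t0, $t2: $t3=(-6)^12=-10
after xor $t3, $t3, $t7: $t3=(-10)^(-9)=1
after neg $t0: $t0=-(-6)=6
after and $t7, $t7, $t0: $t7=(-9)&6=6
after sub $t0, $t0, $t2: $t0=6-12=-6
halt.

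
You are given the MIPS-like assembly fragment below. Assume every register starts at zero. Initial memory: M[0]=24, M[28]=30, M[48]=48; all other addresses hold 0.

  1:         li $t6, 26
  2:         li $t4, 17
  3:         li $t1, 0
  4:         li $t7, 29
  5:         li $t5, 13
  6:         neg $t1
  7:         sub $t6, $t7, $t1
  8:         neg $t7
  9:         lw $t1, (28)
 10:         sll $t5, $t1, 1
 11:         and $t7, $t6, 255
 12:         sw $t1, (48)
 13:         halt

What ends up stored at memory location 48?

li $t6, 26 → $t6=26
li $t4, 17 → $t4=17
li $t1, 0 → $t1=0
li $t7, 29 → $t7=29
li $t5, 13 → $t5=13
neg $t1 → $t1=-(0)=0
sub $t6, $t7, $t1 → $t6=29-0=29
neg $t7 → $t7=-(29)=-29
lw $t1, (28) → $t1=M[28]=30
sll $t5, $t1, 1 → $t5=30<<1=60
and $t7, $t6, 255 → $t7=29&255=29
sw $t1, (48) → M[48]=30
halt.

30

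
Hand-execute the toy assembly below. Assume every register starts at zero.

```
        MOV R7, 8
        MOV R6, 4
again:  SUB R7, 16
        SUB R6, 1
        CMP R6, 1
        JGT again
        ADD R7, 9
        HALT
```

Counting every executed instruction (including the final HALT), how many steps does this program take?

MOV R7, 8 → R7=8
MOV R6, 4 → R6=4
SUB R7, 16 → R7=8-16=-8
SUB R6, 1 → R6=4-1=3
CMP R6, 1  (cmp 3,1)
JGT again: taken
SUB R7, 16 → R7=(-8)-16=-24
SUB R6, 1 → R6=3-1=2
CMP R6, 1  (cmp 2,1)
JGT again: taken
SUB R7, 16 → R7=(-24)-16=-40
SUB R6, 1 → R6=2-1=1
CMP R6, 1  (cmp 1,1)
JGT again: not taken
ADD R7, 9 → R7=(-40)+9=-31
halt.
Total executed instructions: 16.

16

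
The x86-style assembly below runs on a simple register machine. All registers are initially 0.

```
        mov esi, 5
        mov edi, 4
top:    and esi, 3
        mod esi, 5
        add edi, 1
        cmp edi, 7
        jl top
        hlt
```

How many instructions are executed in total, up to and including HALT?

18

esi=5
edi=4
esi=5&3=1
esi=1%5=1
edi=4+1=5
cmp edi, 7  (cmp 5,7)
jl top: taken
esi=1&3=1
esi=1%5=1
edi=5+1=6
cmp edi, 7  (cmp 6,7)
jl top: taken
esi=1&3=1
esi=1%5=1
edi=6+1=7
cmp edi, 7  (cmp 7,7)
jl top: not taken
halt.
Total executed instructions: 18.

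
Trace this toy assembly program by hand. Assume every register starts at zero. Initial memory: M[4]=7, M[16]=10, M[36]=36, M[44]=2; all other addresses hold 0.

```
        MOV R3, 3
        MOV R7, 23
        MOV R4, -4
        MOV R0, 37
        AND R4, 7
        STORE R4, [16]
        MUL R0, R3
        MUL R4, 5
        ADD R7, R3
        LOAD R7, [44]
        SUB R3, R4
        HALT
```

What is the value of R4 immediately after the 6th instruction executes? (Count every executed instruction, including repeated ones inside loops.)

after MOV R3, 3: R3=3
after MOV R7, 23: R7=23
after MOV R4, -4: R4=-4
after MOV R0, 37: R0=37
after AND R4, 7: R4=(-4)&7=4
STORE R4, [16] → M[16]=4
After step 6: R4 = 4.

4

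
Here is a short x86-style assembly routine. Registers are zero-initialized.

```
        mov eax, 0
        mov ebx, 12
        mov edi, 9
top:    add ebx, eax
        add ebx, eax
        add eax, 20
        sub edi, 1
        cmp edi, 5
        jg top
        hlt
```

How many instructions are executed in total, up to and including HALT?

28

eax=0
ebx=12
edi=9
ebx=12+0=12
ebx=12+0=12
eax=0+20=20
edi=9-1=8
cmp edi, 5  (cmp 8,5)
jg top: taken
ebx=12+20=32
ebx=32+20=52
eax=20+20=40
edi=8-1=7
cmp edi, 5  (cmp 7,5)
jg top: taken
ebx=52+40=92
ebx=92+40=132
eax=40+20=60
edi=7-1=6
cmp edi, 5  (cmp 6,5)
jg top: taken
ebx=132+60=192
ebx=192+60=252
eax=60+20=80
edi=6-1=5
cmp edi, 5  (cmp 5,5)
jg top: not taken
halt.
Total executed instructions: 28.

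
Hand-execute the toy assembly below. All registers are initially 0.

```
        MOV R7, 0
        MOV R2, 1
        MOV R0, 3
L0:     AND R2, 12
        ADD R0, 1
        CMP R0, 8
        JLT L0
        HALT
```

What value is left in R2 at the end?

0

MOV R7, 0 → R7=0
MOV R2, 1 → R2=1
MOV R0, 3 → R0=3
AND R2, 12 → R2=1&12=0
ADD R0, 1 → R0=3+1=4
CMP R0, 8  (cmp 4,8)
JLT L0: taken
AND R2, 12 → R2=0&12=0
ADD R0, 1 → R0=4+1=5
CMP R0, 8  (cmp 5,8)
JLT L0: taken
AND R2, 12 → R2=0&12=0
ADD R0, 1 → R0=5+1=6
CMP R0, 8  (cmp 6,8)
JLT L0: taken
AND R2, 12 → R2=0&12=0
ADD R0, 1 → R0=6+1=7
CMP R0, 8  (cmp 7,8)
JLT L0: taken
AND R2, 12 → R2=0&12=0
ADD R0, 1 → R0=7+1=8
CMP R0, 8  (cmp 8,8)
JLT L0: not taken
halt.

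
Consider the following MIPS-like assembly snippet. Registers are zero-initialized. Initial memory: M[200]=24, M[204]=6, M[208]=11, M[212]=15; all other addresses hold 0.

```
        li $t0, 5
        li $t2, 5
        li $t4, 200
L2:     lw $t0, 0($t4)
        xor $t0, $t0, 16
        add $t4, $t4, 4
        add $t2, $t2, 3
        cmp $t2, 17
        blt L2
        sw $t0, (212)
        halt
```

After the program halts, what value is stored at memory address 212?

$t0=5
$t2=5
$t4=200
$t0=M[200]=24
$t0=24^16=8
$t4=200+4=204
$t2=5+3=8
cmp $t2, 17  (cmp 8,17)
blt L2: taken
$t0=M[204]=6
$t0=6^16=22
$t4=204+4=208
$t2=8+3=11
cmp $t2, 17  (cmp 11,17)
blt L2: taken
$t0=M[208]=11
$t0=11^16=27
$t4=208+4=212
$t2=11+3=14
cmp $t2, 17  (cmp 14,17)
blt L2: taken
$t0=M[212]=15
$t0=15^16=31
$t4=212+4=216
$t2=14+3=17
cmp $t2, 17  (cmp 17,17)
blt L2: not taken
sw $t0, (212) → M[212]=31
halt.

31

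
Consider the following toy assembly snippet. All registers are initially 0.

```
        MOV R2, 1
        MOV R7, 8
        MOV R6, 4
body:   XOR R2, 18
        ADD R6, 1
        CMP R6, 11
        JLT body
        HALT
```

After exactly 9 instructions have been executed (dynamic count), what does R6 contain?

after MOV R2, 1: R2=1
after MOV R7, 8: R7=8
after MOV R6, 4: R6=4
after XOR R2, 18: R2=1^18=19
after ADD R6, 1: R6=4+1=5
CMP R6, 11  (cmp 5,11)
JLT body: taken
after XOR R2, 18: R2=19^18=1
after ADD R6, 1: R6=5+1=6
After step 9: R6 = 6.

6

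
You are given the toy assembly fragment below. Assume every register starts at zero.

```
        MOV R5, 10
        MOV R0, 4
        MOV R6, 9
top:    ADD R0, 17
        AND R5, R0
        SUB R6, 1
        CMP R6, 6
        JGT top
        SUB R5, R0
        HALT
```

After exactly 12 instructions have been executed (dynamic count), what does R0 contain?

38

MOV R5, 10 → R5=10
MOV R0, 4 → R0=4
MOV R6, 9 → R6=9
ADD R0, 17 → R0=4+17=21
AND R5, R0 → R5=10&21=0
SUB R6, 1 → R6=9-1=8
CMP R6, 6  (cmp 8,6)
JGT top: taken
ADD R0, 17 → R0=21+17=38
AND R5, R0 → R5=0&38=0
SUB R6, 1 → R6=8-1=7
CMP R6, 6  (cmp 7,6)
After step 12: R0 = 38.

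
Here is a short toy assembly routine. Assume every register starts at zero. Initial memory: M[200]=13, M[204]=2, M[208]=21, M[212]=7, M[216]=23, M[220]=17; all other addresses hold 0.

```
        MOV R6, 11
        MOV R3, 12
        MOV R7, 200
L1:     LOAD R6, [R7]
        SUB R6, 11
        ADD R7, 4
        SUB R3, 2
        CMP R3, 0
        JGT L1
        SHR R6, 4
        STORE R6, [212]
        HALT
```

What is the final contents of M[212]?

after MOV R6, 11: R6=11
after MOV R3, 12: R3=12
after MOV R7, 200: R7=200
after LOAD R6, [R7]: R6=M[200]=13
after SUB R6, 11: R6=13-11=2
after ADD R7, 4: R7=200+4=204
after SUB R3, 2: R3=12-2=10
CMP R3, 0  (cmp 10,0)
JGT L1: taken
after LOAD R6, [R7]: R6=M[204]=2
after SUB R6, 11: R6=2-11=-9
after ADD R7, 4: R7=204+4=208
after SUB R3, 2: R3=10-2=8
CMP R3, 0  (cmp 8,0)
JGT L1: taken
after LOAD R6, [R7]: R6=M[208]=21
after SUB R6, 11: R6=21-11=10
after ADD R7, 4: R7=208+4=212
after SUB R3, 2: R3=8-2=6
CMP R3, 0  (cmp 6,0)
JGT L1: taken
after LOAD R6, [R7]: R6=M[212]=7
after SUB R6, 11: R6=7-11=-4
after ADD R7, 4: R7=212+4=216
after SUB R3, 2: R3=6-2=4
CMP R3, 0  (cmp 4,0)
JGT L1: taken
after LOAD R6, [R7]: R6=M[216]=23
after SUB R6, 11: R6=23-11=12
after ADD R7, 4: R7=216+4=220
after SUB R3, 2: R3=4-2=2
CMP R3, 0  (cmp 2,0)
JGT L1: taken
after LOAD R6, [R7]: R6=M[220]=17
after SUB R6, 11: R6=17-11=6
after ADD R7, 4: R7=220+4=224
after SUB R3, 2: R3=2-2=0
CMP R3, 0  (cmp 0,0)
JGT L1: not taken
after SHR R6, 4: R6=6>>4=0
STORE R6, [212] → M[212]=0
halt.

0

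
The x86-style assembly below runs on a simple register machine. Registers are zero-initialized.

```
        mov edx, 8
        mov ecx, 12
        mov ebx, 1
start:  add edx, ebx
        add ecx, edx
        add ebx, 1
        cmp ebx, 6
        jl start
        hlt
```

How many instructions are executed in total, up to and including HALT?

edx=8
ecx=12
ebx=1
edx=8+1=9
ecx=12+9=21
ebx=1+1=2
cmp ebx, 6  (cmp 2,6)
jl start: taken
edx=9+2=11
ecx=21+11=32
ebx=2+1=3
cmp ebx, 6  (cmp 3,6)
jl start: taken
edx=11+3=14
ecx=32+14=46
ebx=3+1=4
cmp ebx, 6  (cmp 4,6)
jl start: taken
edx=14+4=18
ecx=46+18=64
ebx=4+1=5
cmp ebx, 6  (cmp 5,6)
jl start: taken
edx=18+5=23
ecx=64+23=87
ebx=5+1=6
cmp ebx, 6  (cmp 6,6)
jl start: not taken
halt.
Total executed instructions: 29.

29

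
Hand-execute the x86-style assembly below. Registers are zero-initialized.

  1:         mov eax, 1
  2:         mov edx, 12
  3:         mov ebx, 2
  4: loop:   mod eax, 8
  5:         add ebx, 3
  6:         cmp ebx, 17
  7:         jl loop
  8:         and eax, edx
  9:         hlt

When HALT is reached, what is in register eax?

after mov eax, 1: eax=1
after mov edx, 12: edx=12
after mov ebx, 2: ebx=2
after mod eax, 8: eax=1%8=1
after add ebx, 3: ebx=2+3=5
cmp ebx, 17  (cmp 5,17)
jl loop: taken
after mod eax, 8: eax=1%8=1
after add ebx, 3: ebx=5+3=8
cmp ebx, 17  (cmp 8,17)
jl loop: taken
after mod eax, 8: eax=1%8=1
after add ebx, 3: ebx=8+3=11
cmp ebx, 17  (cmp 11,17)
jl loop: taken
after mod eax, 8: eax=1%8=1
after add ebx, 3: ebx=11+3=14
cmp ebx, 17  (cmp 14,17)
jl loop: taken
after mod eax, 8: eax=1%8=1
after add ebx, 3: ebx=14+3=17
cmp ebx, 17  (cmp 17,17)
jl loop: not taken
after and eax, edx: eax=1&12=0
halt.

0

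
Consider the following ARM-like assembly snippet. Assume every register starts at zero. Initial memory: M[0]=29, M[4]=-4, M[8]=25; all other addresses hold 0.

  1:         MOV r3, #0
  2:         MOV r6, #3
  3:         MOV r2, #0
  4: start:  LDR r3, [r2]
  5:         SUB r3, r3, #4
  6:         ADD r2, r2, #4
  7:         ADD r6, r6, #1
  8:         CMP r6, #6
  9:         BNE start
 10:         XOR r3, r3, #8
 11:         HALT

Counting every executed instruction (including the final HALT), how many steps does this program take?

r3=0
r6=3
r2=0
r3=M[0]=29
r3=29-4=25
r2=0+4=4
r6=3+1=4
CMP r6, #6  (cmp 4,6)
BNE start: taken
r3=M[4]=-4
r3=(-4)-4=-8
r2=4+4=8
r6=4+1=5
CMP r6, #6  (cmp 5,6)
BNE start: taken
r3=M[8]=25
r3=25-4=21
r2=8+4=12
r6=5+1=6
CMP r6, #6  (cmp 6,6)
BNE start: not taken
r3=21^8=29
halt.
Total executed instructions: 23.

23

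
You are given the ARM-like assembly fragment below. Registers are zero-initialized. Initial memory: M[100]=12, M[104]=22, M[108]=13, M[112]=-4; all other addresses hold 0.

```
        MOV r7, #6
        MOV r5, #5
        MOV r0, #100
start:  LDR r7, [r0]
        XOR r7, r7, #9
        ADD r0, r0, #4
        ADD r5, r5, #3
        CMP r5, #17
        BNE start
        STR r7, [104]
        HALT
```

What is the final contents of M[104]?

r7=6
r5=5
r0=100
r7=M[100]=12
r7=12^9=5
r0=100+4=104
r5=5+3=8
CMP r5, #17  (cmp 8,17)
BNE start: taken
r7=M[104]=22
r7=22^9=31
r0=104+4=108
r5=8+3=11
CMP r5, #17  (cmp 11,17)
BNE start: taken
r7=M[108]=13
r7=13^9=4
r0=108+4=112
r5=11+3=14
CMP r5, #17  (cmp 14,17)
BNE start: taken
r7=M[112]=-4
r7=(-4)^9=-11
r0=112+4=116
r5=14+3=17
CMP r5, #17  (cmp 17,17)
BNE start: not taken
STR r7, [104] → M[104]=-11
halt.

-11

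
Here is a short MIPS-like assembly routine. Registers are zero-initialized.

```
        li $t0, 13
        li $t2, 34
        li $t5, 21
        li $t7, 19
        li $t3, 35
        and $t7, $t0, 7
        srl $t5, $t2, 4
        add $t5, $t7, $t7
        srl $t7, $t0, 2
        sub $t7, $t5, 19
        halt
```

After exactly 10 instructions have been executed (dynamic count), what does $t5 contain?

li $t0, 13 → $t0=13
li $t2, 34 → $t2=34
li $t5, 21 → $t5=21
li $t7, 19 → $t7=19
li $t3, 35 → $t3=35
and $t7, $t0, 7 → $t7=13&7=5
srl $t5, $t2, 4 → $t5=34>>4=2
add $t5, $t7, $t7 → $t5=5+5=10
srl $t7, $t0, 2 → $t7=13>>2=3
sub $t7, $t5, 19 → $t7=10-19=-9
After step 10: $t5 = 10.

10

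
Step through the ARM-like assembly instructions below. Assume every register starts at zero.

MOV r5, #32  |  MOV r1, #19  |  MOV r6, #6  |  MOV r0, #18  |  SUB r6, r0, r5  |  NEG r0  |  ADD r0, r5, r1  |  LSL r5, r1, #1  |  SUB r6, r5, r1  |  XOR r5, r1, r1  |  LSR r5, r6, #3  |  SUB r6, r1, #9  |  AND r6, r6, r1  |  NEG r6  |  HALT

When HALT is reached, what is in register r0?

after MOV r5, #32: r5=32
after MOV r1, #19: r1=19
after MOV r6, #6: r6=6
after MOV r0, #18: r0=18
after SUB r6, r0, r5: r6=18-32=-14
after NEG r0: r0=-(18)=-18
after ADD r0, r5, r1: r0=32+19=51
after LSL r5, r1, #1: r5=19<<1=38
after SUB r6, r5, r1: r6=38-19=19
after XOR r5, r1, r1: r5=19^19=0
after LSR r5, r6, #3: r5=19>>3=2
after SUB r6, r1, #9: r6=19-9=10
after AND r6, r6, r1: r6=10&19=2
after NEG r6: r6=-(2)=-2
halt.

51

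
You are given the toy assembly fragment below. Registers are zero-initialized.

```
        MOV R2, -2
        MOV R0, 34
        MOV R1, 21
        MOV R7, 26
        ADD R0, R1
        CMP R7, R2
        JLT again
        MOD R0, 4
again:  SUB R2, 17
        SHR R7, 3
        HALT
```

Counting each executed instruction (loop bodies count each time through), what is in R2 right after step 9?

after MOV R2, -2: R2=-2
after MOV R0, 34: R0=34
after MOV R1, 21: R1=21
after MOV R7, 26: R7=26
after ADD R0, R1: R0=34+21=55
CMP R7, R2  (cmp 26,-2)
JLT again: not taken
after MOD R0, 4: R0=55%4=3
after SUB R2, 17: R2=(-2)-17=-19
After step 9: R2 = -19.

-19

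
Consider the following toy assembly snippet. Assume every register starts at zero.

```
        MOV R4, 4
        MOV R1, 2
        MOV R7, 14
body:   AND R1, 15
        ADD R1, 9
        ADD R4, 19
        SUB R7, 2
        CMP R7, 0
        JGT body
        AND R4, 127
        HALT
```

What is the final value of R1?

17

R4=4
R1=2
R7=14
R1=2&15=2
R1=2+9=11
R4=4+19=23
R7=14-2=12
CMP R7, 0  (cmp 12,0)
JGT body: taken
R1=11&15=11
R1=11+9=20
R4=23+19=42
R7=12-2=10
CMP R7, 0  (cmp 10,0)
JGT body: taken
R1=20&15=4
R1=4+9=13
R4=42+19=61
R7=10-2=8
CMP R7, 0  (cmp 8,0)
JGT body: taken
R1=13&15=13
R1=13+9=22
R4=61+19=80
R7=8-2=6
CMP R7, 0  (cmp 6,0)
JGT body: taken
R1=22&15=6
R1=6+9=15
R4=80+19=99
R7=6-2=4
CMP R7, 0  (cmp 4,0)
JGT body: taken
R1=15&15=15
R1=15+9=24
R4=99+19=118
R7=4-2=2
CMP R7, 0  (cmp 2,0)
JGT body: taken
R1=24&15=8
R1=8+9=17
R4=118+19=137
R7=2-2=0
CMP R7, 0  (cmp 0,0)
JGT body: not taken
R4=137&127=9
halt.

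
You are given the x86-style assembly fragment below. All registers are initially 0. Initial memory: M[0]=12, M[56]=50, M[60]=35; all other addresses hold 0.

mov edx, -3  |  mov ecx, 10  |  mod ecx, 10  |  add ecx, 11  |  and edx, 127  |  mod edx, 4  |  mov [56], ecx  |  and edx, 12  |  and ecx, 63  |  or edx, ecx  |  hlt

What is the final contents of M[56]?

11

mov edx, -3 → edx=-3
mov ecx, 10 → ecx=10
mod ecx, 10 → ecx=10%10=0
add ecx, 11 → ecx=0+11=11
and edx, 127 → edx=(-3)&127=125
mod edx, 4 → edx=125%4=1
mov [56], ecx → M[56]=11
and edx, 12 → edx=1&12=0
and ecx, 63 → ecx=11&63=11
or edx, ecx → edx=0|11=11
halt.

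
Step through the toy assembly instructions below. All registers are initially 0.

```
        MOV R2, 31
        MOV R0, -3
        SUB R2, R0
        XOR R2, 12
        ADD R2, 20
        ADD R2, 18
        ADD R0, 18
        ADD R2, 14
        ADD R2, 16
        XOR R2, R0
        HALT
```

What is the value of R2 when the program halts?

MOV R2, 31 → R2=31
MOV R0, -3 → R0=-3
SUB R2, R0 → R2=31-(-3)=34
XOR R2, 12 → R2=34^12=46
ADD R2, 20 → R2=46+20=66
ADD R2, 18 → R2=66+18=84
ADD R0, 18 → R0=(-3)+18=15
ADD R2, 14 → R2=84+14=98
ADD R2, 16 → R2=98+16=114
XOR R2, R0 → R2=114^15=125
halt.

125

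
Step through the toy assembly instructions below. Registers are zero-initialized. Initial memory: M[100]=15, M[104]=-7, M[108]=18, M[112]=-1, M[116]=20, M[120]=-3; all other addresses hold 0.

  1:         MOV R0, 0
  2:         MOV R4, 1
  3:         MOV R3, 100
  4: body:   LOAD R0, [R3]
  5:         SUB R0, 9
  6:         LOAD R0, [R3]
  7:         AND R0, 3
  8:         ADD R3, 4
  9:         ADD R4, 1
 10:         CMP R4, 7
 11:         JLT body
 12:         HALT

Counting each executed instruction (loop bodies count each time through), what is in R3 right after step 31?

112

MOV R0, 0 → R0=0
MOV R4, 1 → R4=1
MOV R3, 100 → R3=100
LOAD R0, [R3] → R0=M[100]=15
SUB R0, 9 → R0=15-9=6
LOAD R0, [R3] → R0=M[100]=15
AND R0, 3 → R0=15&3=3
ADD R3, 4 → R3=100+4=104
ADD R4, 1 → R4=1+1=2
CMP R4, 7  (cmp 2,7)
JLT body: taken
LOAD R0, [R3] → R0=M[104]=-7
SUB R0, 9 → R0=(-7)-9=-16
LOAD R0, [R3] → R0=M[104]=-7
AND R0, 3 → R0=(-7)&3=1
ADD R3, 4 → R3=104+4=108
ADD R4, 1 → R4=2+1=3
CMP R4, 7  (cmp 3,7)
JLT body: taken
LOAD R0, [R3] → R0=M[108]=18
SUB R0, 9 → R0=18-9=9
LOAD R0, [R3] → R0=M[108]=18
AND R0, 3 → R0=18&3=2
ADD R3, 4 → R3=108+4=112
ADD R4, 1 → R4=3+1=4
CMP R4, 7  (cmp 4,7)
JLT body: taken
LOAD R0, [R3] → R0=M[112]=-1
SUB R0, 9 → R0=(-1)-9=-10
LOAD R0, [R3] → R0=M[112]=-1
AND R0, 3 → R0=(-1)&3=3
After step 31: R3 = 112.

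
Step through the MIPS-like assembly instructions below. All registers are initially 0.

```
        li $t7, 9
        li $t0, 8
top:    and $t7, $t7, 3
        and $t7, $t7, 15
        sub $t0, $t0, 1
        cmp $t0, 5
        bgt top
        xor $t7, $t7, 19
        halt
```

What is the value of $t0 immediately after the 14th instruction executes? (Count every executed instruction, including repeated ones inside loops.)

6

li $t7, 9 → $t7=9
li $t0, 8 → $t0=8
and $t7, $t7, 3 → $t7=9&3=1
and $t7, $t7, 15 → $t7=1&15=1
sub $t0, $t0, 1 → $t0=8-1=7
cmp $t0, 5  (cmp 7,5)
bgt top: taken
and $t7, $t7, 3 → $t7=1&3=1
and $t7, $t7, 15 → $t7=1&15=1
sub $t0, $t0, 1 → $t0=7-1=6
cmp $t0, 5  (cmp 6,5)
bgt top: taken
and $t7, $t7, 3 → $t7=1&3=1
and $t7, $t7, 15 → $t7=1&15=1
After step 14: $t0 = 6.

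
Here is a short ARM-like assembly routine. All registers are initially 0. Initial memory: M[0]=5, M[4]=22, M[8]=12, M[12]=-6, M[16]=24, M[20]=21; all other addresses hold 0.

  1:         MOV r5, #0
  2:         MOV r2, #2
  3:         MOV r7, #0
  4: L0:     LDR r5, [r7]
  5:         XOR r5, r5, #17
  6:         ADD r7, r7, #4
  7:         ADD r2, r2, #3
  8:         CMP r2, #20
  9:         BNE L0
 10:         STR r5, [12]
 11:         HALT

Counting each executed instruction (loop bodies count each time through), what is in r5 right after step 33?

9

r5=0
r2=2
r7=0
r5=M[0]=5
r5=5^17=20
r7=0+4=4
r2=2+3=5
CMP r2, #20  (cmp 5,20)
BNE L0: taken
r5=M[4]=22
r5=22^17=7
r7=4+4=8
r2=5+3=8
CMP r2, #20  (cmp 8,20)
BNE L0: taken
r5=M[8]=12
r5=12^17=29
r7=8+4=12
r2=8+3=11
CMP r2, #20  (cmp 11,20)
BNE L0: taken
r5=M[12]=-6
r5=(-6)^17=-21
r7=12+4=16
r2=11+3=14
CMP r2, #20  (cmp 14,20)
BNE L0: taken
r5=M[16]=24
r5=24^17=9
r7=16+4=20
r2=14+3=17
CMP r2, #20  (cmp 17,20)
BNE L0: taken
After step 33: r5 = 9.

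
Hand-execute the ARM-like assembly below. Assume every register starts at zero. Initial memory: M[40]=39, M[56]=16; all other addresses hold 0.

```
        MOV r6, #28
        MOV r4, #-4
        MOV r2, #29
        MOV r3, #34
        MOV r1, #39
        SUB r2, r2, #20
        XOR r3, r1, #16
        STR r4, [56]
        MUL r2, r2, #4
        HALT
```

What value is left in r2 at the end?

36

MOV r6, #28 → r6=28
MOV r4, #-4 → r4=-4
MOV r2, #29 → r2=29
MOV r3, #34 → r3=34
MOV r1, #39 → r1=39
SUB r2, r2, #20 → r2=29-20=9
XOR r3, r1, #16 → r3=39^16=55
STR r4, [56] → M[56]=-4
MUL r2, r2, #4 → r2=9*4=36
halt.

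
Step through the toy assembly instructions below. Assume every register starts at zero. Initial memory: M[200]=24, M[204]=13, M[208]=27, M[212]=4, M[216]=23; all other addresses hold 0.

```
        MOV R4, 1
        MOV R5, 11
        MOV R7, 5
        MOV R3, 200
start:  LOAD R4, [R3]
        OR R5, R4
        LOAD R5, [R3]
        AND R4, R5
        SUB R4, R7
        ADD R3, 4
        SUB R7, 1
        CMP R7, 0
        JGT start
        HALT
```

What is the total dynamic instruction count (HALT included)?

R4=1
R5=11
R7=5
R3=200
R4=M[200]=24
R5=11|24=27
R5=M[200]=24
R4=24&24=24
R4=24-5=19
R3=200+4=204
R7=5-1=4
CMP R7, 0  (cmp 4,0)
JGT start: taken
R4=M[204]=13
R5=24|13=29
R5=M[204]=13
R4=13&13=13
R4=13-4=9
R3=204+4=208
R7=4-1=3
CMP R7, 0  (cmp 3,0)
JGT start: taken
R4=M[208]=27
R5=13|27=31
R5=M[208]=27
R4=27&27=27
R4=27-3=24
R3=208+4=212
R7=3-1=2
CMP R7, 0  (cmp 2,0)
JGT start: taken
R4=M[212]=4
R5=27|4=31
R5=M[212]=4
R4=4&4=4
R4=4-2=2
R3=212+4=216
R7=2-1=1
CMP R7, 0  (cmp 1,0)
JGT start: taken
R4=M[216]=23
R5=4|23=23
R5=M[216]=23
R4=23&23=23
R4=23-1=22
R3=216+4=220
R7=1-1=0
CMP R7, 0  (cmp 0,0)
JGT start: not taken
halt.
Total executed instructions: 50.

50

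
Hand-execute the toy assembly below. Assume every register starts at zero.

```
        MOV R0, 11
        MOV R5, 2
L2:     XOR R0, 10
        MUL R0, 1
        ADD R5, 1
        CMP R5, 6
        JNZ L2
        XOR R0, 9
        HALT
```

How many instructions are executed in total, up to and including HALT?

24

MOV R0, 11 → R0=11
MOV R5, 2 → R5=2
XOR R0, 10 → R0=11^10=1
MUL R0, 1 → R0=1*1=1
ADD R5, 1 → R5=2+1=3
CMP R5, 6  (cmp 3,6)
JNZ L2: taken
XOR R0, 10 → R0=1^10=11
MUL R0, 1 → R0=11*1=11
ADD R5, 1 → R5=3+1=4
CMP R5, 6  (cmp 4,6)
JNZ L2: taken
XOR R0, 10 → R0=11^10=1
MUL R0, 1 → R0=1*1=1
ADD R5, 1 → R5=4+1=5
CMP R5, 6  (cmp 5,6)
JNZ L2: taken
XOR R0, 10 → R0=1^10=11
MUL R0, 1 → R0=11*1=11
ADD R5, 1 → R5=5+1=6
CMP R5, 6  (cmp 6,6)
JNZ L2: not taken
XOR R0, 9 → R0=11^9=2
halt.
Total executed instructions: 24.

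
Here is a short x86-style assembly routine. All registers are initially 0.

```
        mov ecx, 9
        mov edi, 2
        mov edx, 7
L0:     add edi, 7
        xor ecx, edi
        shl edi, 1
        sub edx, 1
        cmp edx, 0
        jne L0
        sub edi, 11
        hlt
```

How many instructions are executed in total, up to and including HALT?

after mov ecx, 9: ecx=9
after mov edi, 2: edi=2
after mov edx, 7: edx=7
after add edi, 7: edi=2+7=9
after xor ecx, edi: ecx=9^9=0
after shl edi, 1: edi=9<<1=18
after sub edx, 1: edx=7-1=6
cmp edx, 0  (cmp 6,0)
jne L0: taken
after add edi, 7: edi=18+7=25
after xor ecx, edi: ecx=0^25=25
after shl edi, 1: edi=25<<1=50
after sub edx, 1: edx=6-1=5
cmp edx, 0  (cmp 5,0)
jne L0: taken
after add edi, 7: edi=50+7=57
after xor ecx, edi: ecx=25^57=32
after shl edi, 1: edi=57<<1=114
after sub edx, 1: edx=5-1=4
cmp edx, 0  (cmp 4,0)
jne L0: taken
after add edi, 7: edi=114+7=121
after xor ecx, edi: ecx=32^121=89
after shl edi, 1: edi=121<<1=242
after sub edx, 1: edx=4-1=3
cmp edx, 0  (cmp 3,0)
jne L0: taken
after add edi, 7: edi=242+7=249
after xor ecx, edi: ecx=89^249=160
after shl edi, 1: edi=249<<1=498
after sub edx, 1: edx=3-1=2
cmp edx, 0  (cmp 2,0)
jne L0: taken
after add edi, 7: edi=498+7=505
after xor ecx, edi: ecx=160^505=345
after shl edi, 1: edi=505<<1=1010
after sub edx, 1: edx=2-1=1
cmp edx, 0  (cmp 1,0)
jne L0: taken
after add edi, 7: edi=1010+7=1017
after xor ecx, edi: ecx=345^1017=672
after shl edi, 1: edi=1017<<1=2034
after sub edx, 1: edx=1-1=0
cmp edx, 0  (cmp 0,0)
jne L0: not taken
after sub edi, 11: edi=2034-11=2023
halt.
Total executed instructions: 47.

47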